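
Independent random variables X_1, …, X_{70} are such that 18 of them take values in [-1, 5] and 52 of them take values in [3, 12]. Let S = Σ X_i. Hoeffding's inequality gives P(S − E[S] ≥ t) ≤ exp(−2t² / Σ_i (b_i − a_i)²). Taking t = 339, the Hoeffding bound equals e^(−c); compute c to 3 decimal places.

47.293

Σ(b_i − a_i)² = 18·6² + 52·9² = 4860.
c = 2t² / 4860 = 2·339² / 4860 = 47.2926.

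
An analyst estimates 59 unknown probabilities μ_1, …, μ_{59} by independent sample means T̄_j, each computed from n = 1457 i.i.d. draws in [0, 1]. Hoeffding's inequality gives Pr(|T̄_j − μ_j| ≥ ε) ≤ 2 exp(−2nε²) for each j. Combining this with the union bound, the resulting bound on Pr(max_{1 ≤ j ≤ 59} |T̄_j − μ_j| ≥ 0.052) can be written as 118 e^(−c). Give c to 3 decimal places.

Union bound over the 59 events: Pr(max_{1 ≤ j ≤ 59} |T̄_j − μ_j| ≥ 0.052) ≤ 59·2·exp(−2nε²) = 118 exp(−2·1457·0.052²).
So c = 2·1457·0.052² = 7.8795.

7.879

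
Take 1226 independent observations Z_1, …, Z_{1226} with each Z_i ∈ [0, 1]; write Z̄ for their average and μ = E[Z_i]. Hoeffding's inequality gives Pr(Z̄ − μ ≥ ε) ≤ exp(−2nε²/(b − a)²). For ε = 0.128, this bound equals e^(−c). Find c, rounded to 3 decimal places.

40.174

c = 2nε²/(b − a)² = 2·1226·0.128² / 1² = 40.1736.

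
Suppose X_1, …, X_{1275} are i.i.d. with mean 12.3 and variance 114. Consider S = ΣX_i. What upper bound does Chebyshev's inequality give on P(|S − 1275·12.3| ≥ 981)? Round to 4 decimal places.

0.1510

Var(S) = n·Var(X_i) = 1275·114 = 145350.
Chebyshev: P(|S − 1275·12.3| ≥ 981) ≤ Var(S)/981² = 145350/962361 = 0.1510.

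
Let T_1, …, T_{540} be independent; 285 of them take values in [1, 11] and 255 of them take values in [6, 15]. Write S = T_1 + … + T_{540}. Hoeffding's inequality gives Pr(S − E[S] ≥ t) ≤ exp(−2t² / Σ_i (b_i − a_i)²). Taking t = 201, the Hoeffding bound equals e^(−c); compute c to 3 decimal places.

1.644

Σ(b_i − a_i)² = 285·10² + 255·9² = 49155.
c = 2t² / 49155 = 2·201² / 49155 = 1.6438.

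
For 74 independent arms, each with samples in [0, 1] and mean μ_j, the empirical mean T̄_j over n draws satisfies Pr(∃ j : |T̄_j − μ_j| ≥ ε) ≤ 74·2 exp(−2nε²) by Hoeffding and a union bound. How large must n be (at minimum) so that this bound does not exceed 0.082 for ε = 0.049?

Need 2·74·exp(−2nε²) ≤ 0.082, i.e. exp(−2nε²) ≤ 0.082/148.
So 2nε² ≥ ln(148/0.082) = 7.498248.
Hence n ≥ 7.498248/(2·0.049²) = 1561.484.
The smallest integer n is 1562.

1562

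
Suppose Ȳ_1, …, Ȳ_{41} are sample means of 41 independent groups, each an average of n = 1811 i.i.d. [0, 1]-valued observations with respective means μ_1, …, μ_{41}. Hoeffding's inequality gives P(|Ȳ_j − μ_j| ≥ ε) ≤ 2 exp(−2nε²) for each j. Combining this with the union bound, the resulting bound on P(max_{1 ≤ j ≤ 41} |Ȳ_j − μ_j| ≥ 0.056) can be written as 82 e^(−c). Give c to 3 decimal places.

Union bound over the 41 events: P(max_{1 ≤ j ≤ 41} |Ȳ_j − μ_j| ≥ 0.056) ≤ 41·2·exp(−2nε²) = 82 exp(−2·1811·0.056²).
So c = 2·1811·0.056² = 11.3586.

11.359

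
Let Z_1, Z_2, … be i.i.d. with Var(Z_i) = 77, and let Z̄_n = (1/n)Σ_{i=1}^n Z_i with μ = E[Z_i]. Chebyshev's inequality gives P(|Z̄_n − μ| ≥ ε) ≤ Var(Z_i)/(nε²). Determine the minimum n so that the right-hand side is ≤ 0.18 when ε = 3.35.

Require 77/(n·3.35²) ≤ 0.18, i.e. n ≥ 77/(0.18·3.35²) = 38.118.
The smallest integer n is 39.

39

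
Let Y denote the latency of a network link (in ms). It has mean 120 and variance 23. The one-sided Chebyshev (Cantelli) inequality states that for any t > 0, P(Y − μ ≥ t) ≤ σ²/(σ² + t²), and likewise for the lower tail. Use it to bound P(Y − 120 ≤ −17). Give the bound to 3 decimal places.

Here σ² = 23 and t = 17, so σ² + t² = 312.
Cantelli's bound: 23/312 = 0.0737.

0.074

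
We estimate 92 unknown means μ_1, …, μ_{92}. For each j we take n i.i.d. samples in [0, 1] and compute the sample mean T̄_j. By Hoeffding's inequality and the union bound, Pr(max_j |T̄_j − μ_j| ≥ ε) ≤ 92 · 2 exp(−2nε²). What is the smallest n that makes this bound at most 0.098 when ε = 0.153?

Need 2·92·exp(−2nε²) ≤ 0.098, i.e. exp(−2nε²) ≤ 0.098/184.
So 2nε² ≥ ln(184/0.098) = 7.537724.
Hence n ≥ 7.537724/(2·0.153²) = 161.001.
The smallest integer n is 162.

162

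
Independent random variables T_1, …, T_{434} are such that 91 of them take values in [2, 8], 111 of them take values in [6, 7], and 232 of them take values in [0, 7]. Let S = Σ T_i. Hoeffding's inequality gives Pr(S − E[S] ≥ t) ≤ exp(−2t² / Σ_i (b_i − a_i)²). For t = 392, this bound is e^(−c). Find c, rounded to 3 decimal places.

20.829

Σ(b_i − a_i)² = 91·6² + 111·1² + 232·7² = 14755.
c = 2t² / 14755 = 2·392² / 14755 = 20.8287.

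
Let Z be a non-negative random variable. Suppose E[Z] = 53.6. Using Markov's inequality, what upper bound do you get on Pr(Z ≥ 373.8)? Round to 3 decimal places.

0.143

Markov's inequality: for a non-negative random variable, Pr(Z ≥ a) ≤ E[Z]/a.
Here E[Z] = 53.6 and a = 373.8, so the bound is 53.6/373.8 = 0.1434.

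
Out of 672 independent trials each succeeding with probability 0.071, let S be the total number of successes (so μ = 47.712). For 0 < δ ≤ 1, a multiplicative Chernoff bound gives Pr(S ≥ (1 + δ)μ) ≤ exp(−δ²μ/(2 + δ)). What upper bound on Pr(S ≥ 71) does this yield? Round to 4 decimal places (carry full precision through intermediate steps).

Write 71 = (1 + δ)μ, so δ = 71/47.712 − 1 = 0.4880952…
Then the exponent is δ²μ/(2 + δ) = (71 − μ)² / (μ·(2 + δ)) = 4.568459.
Bound = exp(−4.568459) = 0.01037.

0.0104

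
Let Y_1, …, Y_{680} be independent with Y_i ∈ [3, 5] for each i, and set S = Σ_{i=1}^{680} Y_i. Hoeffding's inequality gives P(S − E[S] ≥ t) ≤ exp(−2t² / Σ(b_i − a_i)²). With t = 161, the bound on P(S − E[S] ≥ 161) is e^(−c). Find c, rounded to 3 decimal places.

19.060

Σ(b_i − a_i)² = 680·(2)² = 2720.
c = 2t²/2720 = 2·161²/2720 = 19.0596.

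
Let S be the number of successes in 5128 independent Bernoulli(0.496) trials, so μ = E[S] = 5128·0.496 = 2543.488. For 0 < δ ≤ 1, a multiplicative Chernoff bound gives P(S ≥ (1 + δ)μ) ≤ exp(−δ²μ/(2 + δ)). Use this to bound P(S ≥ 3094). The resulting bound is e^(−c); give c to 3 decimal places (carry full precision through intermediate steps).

Write 3094 = (1 + δ)μ, so δ = 3094/2543.488 − 1 = 0.2164398…
Then the exponent is δ²μ/(2 + δ) = (3094 − μ)² / (μ·(2 + δ)) = 53.758600.

53.759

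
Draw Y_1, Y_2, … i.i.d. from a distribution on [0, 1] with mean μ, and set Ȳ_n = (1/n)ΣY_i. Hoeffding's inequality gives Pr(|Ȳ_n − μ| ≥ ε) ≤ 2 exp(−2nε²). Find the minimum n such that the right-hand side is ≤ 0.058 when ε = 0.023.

3347

Require 2·exp(−2nε²) ≤ 0.058, i.e. 2nε² ≥ ln(2/0.058) = 3.540459.
So n ≥ 3.540459 / (2·0.023²) = 3346.370.
The smallest integer n is 3347.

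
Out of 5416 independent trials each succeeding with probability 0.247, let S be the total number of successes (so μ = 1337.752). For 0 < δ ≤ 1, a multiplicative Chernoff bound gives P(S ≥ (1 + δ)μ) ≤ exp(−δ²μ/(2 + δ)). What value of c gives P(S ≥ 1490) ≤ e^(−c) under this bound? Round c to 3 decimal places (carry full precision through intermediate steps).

8.197

Write 1490 = (1 + δ)μ, so δ = 1490/1337.752 − 1 = 0.1138088…
Then the exponent is δ²μ/(2 + δ) = (1490 − μ)² / (μ·(2 + δ)) = 8.197131.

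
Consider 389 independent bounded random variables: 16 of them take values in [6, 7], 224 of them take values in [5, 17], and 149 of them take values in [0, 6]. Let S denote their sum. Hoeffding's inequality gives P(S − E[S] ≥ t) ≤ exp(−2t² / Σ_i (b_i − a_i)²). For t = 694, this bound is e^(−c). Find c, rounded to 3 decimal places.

25.594

Σ(b_i − a_i)² = 16·1² + 224·12² + 149·6² = 37636.
c = 2t² / 37636 = 2·694² / 37636 = 25.5944.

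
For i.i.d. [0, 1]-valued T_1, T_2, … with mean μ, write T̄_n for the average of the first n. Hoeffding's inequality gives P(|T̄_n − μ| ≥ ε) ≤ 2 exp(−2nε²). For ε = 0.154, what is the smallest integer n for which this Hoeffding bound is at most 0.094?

65

Require 2·exp(−2nε²) ≤ 0.094, i.e. 2nε² ≥ ln(2/0.094) = 3.057608.
So n ≥ 3.057608 / (2·0.154²) = 64.463.
The smallest integer n is 65.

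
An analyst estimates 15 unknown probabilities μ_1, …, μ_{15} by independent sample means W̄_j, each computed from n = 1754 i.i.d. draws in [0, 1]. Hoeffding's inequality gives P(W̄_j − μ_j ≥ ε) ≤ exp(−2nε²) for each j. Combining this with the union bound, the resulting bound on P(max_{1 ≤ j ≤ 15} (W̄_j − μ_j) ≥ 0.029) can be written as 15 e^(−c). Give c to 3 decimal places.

Union bound over the 15 events: P(max_{1 ≤ j ≤ 15} (W̄_j − μ_j) ≥ 0.029) ≤ 15·exp(−2nε²) = 15 exp(−2·1754·0.029²).
So c = 2·1754·0.029² = 2.9502.

2.950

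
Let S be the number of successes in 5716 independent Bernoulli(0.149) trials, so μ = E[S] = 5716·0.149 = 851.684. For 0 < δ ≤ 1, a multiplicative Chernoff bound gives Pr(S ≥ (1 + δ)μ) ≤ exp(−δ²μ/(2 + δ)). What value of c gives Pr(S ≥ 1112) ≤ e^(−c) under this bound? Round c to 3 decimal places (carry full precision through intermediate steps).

34.509

Write 1112 = (1 + δ)μ, so δ = 1112/851.684 − 1 = 0.3056486…
Then the exponent is δ²μ/(2 + δ) = (1112 − μ)² / (μ·(2 + δ)) = 34.508821.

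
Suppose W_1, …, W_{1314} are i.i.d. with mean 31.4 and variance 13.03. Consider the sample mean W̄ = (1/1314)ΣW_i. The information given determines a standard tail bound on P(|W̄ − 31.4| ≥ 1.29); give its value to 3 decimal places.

With mean and variance of each term known, Chebyshev's inequality bounds the deviation of the sum (or sample mean).
Var(W̄) = Var(W_i)/n = 13.03/1314 = 0.0099163.
Chebyshev: P(|W̄ − 31.4| ≥ 1.29) ≤ Var(W̄)/(1.29)² = 13.03/(1314·1.29²) = 0.0060.

0.006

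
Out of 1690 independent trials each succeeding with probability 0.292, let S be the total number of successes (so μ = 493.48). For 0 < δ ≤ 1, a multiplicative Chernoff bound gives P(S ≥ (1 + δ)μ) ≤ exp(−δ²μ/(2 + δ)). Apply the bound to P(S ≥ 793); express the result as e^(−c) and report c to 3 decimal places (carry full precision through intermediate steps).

Write 793 = (1 + δ)μ, so δ = 793/493.48 − 1 = 0.6069547…
Then the exponent is δ²μ/(2 + δ) = (793 − μ)² / (μ·(2 + δ)) = 69.734648.

69.735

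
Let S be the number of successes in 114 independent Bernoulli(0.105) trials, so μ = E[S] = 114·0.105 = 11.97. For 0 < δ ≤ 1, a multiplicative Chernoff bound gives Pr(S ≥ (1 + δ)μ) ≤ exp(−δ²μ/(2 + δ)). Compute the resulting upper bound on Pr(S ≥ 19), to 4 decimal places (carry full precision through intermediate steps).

0.2028

Write 19 = (1 + δ)μ, so δ = 19/11.97 − 1 = 0.5873016…
Then the exponent is δ²μ/(2 + δ) = (19 − μ)² / (μ·(2 + δ)) = 1.595767.
Bound = exp(−1.595767) = 0.20275.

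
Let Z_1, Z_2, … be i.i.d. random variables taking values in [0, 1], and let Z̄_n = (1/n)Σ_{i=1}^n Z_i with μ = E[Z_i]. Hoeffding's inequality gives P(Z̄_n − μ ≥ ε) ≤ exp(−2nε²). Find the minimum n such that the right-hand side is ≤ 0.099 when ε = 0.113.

Require exp(−2nε²) ≤ 0.099, i.e. 2nε² ≥ ln(1/0.099) = 2.312635.
So n ≥ 2.312635 / (2·0.113²) = 90.557.
The smallest integer n is 91.

91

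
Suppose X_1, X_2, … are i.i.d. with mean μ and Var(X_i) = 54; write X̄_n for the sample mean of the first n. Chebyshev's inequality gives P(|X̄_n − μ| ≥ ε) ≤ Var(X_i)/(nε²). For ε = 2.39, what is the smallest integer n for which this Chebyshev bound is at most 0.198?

Require 54/(n·2.39²) ≤ 0.198, i.e. n ≥ 54/(0.198·2.39²) = 47.746.
The smallest integer n is 48.

48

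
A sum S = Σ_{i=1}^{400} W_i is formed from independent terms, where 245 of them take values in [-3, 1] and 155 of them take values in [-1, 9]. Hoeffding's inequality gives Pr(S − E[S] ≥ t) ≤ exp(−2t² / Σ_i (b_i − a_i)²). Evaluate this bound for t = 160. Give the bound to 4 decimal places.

0.0716

Σ(b_i − a_i)² = 245·4² + 155·10² = 19420.
Exponent = 2·160² / 19420 = 2.63646.
Bound = exp(−2.63646) = 0.07161.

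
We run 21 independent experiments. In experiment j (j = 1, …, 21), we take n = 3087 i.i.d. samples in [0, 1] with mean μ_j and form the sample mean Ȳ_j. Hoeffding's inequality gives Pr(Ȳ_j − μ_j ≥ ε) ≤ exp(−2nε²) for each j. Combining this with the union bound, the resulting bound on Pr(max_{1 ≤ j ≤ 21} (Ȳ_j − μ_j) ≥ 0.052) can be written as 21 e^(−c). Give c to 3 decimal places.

Union bound over the 21 events: Pr(max_{1 ≤ j ≤ 21} (Ȳ_j − μ_j) ≥ 0.052) ≤ 21·exp(−2nε²) = 21 exp(−2·3087·0.052²).
So c = 2·3087·0.052² = 16.6945.

16.694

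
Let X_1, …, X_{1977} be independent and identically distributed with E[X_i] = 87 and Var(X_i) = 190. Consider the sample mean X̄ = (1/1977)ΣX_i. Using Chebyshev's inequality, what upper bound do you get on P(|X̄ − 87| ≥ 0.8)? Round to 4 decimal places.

0.1502

Var(X̄) = Var(X_i)/n = 190/1977 = 0.096105.
Chebyshev: P(|X̄ − 87| ≥ 0.8) ≤ Var(X̄)/(0.8)² = 190/(1977·0.8²) = 0.1502.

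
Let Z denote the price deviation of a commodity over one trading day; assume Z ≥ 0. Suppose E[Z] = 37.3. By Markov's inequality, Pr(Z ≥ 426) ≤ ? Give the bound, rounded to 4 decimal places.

Markov's inequality: for a non-negative random variable, Pr(Z ≥ a) ≤ E[Z]/a.
Here E[Z] = 37.3 and a = 426, so the bound is 37.3/426 = 0.0876.

0.0876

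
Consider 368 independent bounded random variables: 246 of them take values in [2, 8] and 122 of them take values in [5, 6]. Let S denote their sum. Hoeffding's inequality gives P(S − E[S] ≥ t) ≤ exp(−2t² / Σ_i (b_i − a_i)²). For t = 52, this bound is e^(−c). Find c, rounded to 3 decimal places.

0.602

Σ(b_i − a_i)² = 246·6² + 122·1² = 8978.
c = 2t² / 8978 = 2·52² / 8978 = 0.6024.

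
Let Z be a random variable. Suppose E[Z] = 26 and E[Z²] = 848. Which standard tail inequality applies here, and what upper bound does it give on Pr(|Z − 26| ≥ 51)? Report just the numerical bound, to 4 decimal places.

The first two moments determine the variance, so Chebyshev's inequality is the sharpest standard bound available.
Var(Z) = E[Z²] − (E[Z])² = 848 − 676 = 172.
Chebyshev's inequality: Pr(|Z − μ| ≥ t) ≤ Var(Z)/t² = 172/2601 = 0.0661.

0.0661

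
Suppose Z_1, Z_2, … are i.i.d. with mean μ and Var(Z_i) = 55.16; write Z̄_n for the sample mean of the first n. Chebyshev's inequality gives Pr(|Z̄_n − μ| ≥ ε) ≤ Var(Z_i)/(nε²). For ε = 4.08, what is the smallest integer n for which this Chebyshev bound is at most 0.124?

27

Require 55.16/(n·4.08²) ≤ 0.124, i.e. n ≥ 55.16/(0.124·4.08²) = 26.723.
The smallest integer n is 27.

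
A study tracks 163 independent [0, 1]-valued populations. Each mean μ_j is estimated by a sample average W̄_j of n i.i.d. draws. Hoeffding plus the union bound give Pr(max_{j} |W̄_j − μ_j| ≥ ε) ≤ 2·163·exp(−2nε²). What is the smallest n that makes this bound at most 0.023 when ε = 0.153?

Need 2·163·exp(−2nε²) ≤ 0.023, i.e. exp(−2nε²) ≤ 0.023/326.
So 2nε² ≥ ln(326/0.023) = 9.559158.
Hence n ≥ 9.559158/(2·0.153²) = 204.177.
The smallest integer n is 205.

205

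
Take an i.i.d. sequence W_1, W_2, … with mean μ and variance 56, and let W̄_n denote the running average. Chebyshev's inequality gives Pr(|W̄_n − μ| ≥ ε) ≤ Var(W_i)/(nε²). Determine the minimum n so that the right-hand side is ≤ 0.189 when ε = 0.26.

Require 56/(n·0.26²) ≤ 0.189, i.e. n ≥ 56/(0.189·0.26²) = 4383.081.
The smallest integer n is 4384.

4384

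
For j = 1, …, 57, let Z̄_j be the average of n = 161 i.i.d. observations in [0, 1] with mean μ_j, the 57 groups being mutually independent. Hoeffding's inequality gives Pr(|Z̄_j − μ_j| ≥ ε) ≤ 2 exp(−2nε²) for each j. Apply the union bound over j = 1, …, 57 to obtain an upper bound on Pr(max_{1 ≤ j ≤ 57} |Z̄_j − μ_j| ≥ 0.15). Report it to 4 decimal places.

Per-experiment Hoeffding bound: 2·exp(−2·161·0.15²) = 2·exp(−7.24500) = 0.0014275.
Union bound over 57 events: 57·0.0014275 = 0.08137.

0.0814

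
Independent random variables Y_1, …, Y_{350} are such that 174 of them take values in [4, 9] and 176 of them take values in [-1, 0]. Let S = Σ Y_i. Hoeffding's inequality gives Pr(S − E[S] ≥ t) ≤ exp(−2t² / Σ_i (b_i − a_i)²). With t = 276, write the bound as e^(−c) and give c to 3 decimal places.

33.662

Σ(b_i − a_i)² = 174·5² + 176·1² = 4526.
c = 2t² / 4526 = 2·276² / 4526 = 33.6615.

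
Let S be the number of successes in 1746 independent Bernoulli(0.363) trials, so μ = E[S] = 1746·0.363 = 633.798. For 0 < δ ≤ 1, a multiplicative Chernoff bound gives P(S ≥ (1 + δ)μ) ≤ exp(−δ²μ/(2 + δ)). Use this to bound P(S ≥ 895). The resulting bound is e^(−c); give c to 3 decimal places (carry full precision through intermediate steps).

Write 895 = (1 + δ)μ, so δ = 895/633.798 − 1 = 0.4121218…
Then the exponent is δ²μ/(2 + δ) = (895 − μ)² / (μ·(2 + δ)) = 44.627534.

44.628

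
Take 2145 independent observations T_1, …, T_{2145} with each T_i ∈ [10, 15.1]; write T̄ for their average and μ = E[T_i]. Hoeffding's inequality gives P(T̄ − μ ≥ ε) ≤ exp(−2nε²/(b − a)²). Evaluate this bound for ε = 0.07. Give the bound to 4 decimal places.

Exponent: 2nε²/(b − a)² = 2·2145·0.07² / 5.1² = 0.80819.
Bound = exp(−0.80819) = 0.44566.

0.4457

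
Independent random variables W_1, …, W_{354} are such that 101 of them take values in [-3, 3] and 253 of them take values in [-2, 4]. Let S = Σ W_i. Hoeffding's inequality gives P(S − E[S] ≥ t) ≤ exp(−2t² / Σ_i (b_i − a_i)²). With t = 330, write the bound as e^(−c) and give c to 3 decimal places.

17.090

Σ(b_i − a_i)² = 101·6² + 253·6² = 12744.
c = 2t² / 12744 = 2·330² / 12744 = 17.0904.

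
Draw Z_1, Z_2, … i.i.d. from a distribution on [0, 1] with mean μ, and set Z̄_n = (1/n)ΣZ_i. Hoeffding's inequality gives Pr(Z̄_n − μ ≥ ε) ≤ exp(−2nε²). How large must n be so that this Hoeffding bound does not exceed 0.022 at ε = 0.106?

170

Require exp(−2nε²) ≤ 0.022, i.e. 2nε² ≥ ln(1/0.022) = 3.816713.
So n ≥ 3.816713 / (2·0.106²) = 169.843.
The smallest integer n is 170.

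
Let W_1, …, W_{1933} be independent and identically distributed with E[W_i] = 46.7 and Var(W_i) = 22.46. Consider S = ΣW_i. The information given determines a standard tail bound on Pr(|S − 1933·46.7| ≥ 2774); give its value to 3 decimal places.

With mean and variance of each term known, Chebyshev's inequality bounds the deviation of the sum (or sample mean).
Var(S) = n·Var(W_i) = 1933·22.46 = 43415.18.
Chebyshev: Pr(|S − 1933·46.7| ≥ 2774) ≤ Var(S)/2774² = 43415.18/7695076 = 0.0056.

0.006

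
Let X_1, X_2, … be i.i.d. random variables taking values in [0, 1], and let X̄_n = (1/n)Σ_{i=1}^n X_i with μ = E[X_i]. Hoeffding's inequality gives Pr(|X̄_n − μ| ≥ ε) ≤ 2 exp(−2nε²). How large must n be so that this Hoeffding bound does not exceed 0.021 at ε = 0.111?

185

Require 2·exp(−2nε²) ≤ 0.021, i.e. 2nε² ≥ ln(2/0.021) = 4.556380.
So n ≥ 4.556380 / (2·0.111²) = 184.903.
The smallest integer n is 185.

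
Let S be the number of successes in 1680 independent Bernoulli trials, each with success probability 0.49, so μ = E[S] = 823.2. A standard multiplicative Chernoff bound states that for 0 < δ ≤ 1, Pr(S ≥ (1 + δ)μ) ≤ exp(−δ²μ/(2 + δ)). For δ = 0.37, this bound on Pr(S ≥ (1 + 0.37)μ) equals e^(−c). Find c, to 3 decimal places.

c = δ²μ/(2 + δ) = 0.37²·823.2/(2 + 0.37) = 47.5511.

47.551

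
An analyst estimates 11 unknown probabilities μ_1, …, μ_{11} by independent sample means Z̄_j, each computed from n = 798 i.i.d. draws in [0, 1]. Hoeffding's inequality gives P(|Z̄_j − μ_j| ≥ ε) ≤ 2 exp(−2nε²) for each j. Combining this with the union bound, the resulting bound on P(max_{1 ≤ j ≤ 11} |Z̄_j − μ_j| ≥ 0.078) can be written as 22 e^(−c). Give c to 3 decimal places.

9.710

Union bound over the 11 events: P(max_{1 ≤ j ≤ 11} |Z̄_j − μ_j| ≥ 0.078) ≤ 11·2·exp(−2nε²) = 22 exp(−2·798·0.078²).
So c = 2·798·0.078² = 9.7101.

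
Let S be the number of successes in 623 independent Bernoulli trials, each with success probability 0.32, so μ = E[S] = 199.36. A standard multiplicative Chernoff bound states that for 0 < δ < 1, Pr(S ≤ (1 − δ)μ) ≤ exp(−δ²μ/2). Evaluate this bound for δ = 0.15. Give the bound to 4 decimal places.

Exponent = δ²μ/2 = 0.15²·199.36/2 = 2.2428.
Bound = exp(−2.2428) = 0.10616.

0.1062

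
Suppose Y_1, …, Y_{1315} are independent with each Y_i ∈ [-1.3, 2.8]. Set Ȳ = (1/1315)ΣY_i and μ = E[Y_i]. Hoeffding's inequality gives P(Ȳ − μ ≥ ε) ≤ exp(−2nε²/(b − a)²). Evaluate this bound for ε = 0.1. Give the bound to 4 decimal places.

0.2092

Exponent: 2nε²/(b − a)² = 2·1315·0.1² / 4.1² = 1.56454.
Bound = exp(−1.56454) = 0.20918.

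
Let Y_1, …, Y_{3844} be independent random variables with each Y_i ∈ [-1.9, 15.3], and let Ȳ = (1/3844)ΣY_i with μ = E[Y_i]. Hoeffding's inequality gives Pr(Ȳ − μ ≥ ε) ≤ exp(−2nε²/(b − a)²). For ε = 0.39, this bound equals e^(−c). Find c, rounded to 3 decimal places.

c = 2nε²/(b − a)² = 2·3844·0.39² / 17.2² = 3.9526.

3.953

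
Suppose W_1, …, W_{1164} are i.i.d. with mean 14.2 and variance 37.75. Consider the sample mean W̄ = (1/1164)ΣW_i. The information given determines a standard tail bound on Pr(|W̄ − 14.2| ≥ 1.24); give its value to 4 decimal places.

0.0211

With mean and variance of each term known, Chebyshev's inequality bounds the deviation of the sum (or sample mean).
Var(W̄) = Var(W_i)/n = 37.75/1164 = 0.032431.
Chebyshev: Pr(|W̄ − 14.2| ≥ 1.24) ≤ Var(W̄)/(1.24)² = 37.75/(1164·1.24²) = 0.0211.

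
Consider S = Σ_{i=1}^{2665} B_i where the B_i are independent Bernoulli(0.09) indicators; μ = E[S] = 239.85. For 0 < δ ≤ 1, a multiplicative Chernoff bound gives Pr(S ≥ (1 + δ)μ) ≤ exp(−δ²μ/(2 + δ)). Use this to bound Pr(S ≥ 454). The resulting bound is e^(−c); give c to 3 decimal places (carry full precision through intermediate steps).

66.095

Write 454 = (1 + δ)μ, so δ = 454/239.85 − 1 = 0.8928497…
Then the exponent is δ²μ/(2 + δ) = (454 − μ)² / (μ·(2 + δ)) = 66.095298.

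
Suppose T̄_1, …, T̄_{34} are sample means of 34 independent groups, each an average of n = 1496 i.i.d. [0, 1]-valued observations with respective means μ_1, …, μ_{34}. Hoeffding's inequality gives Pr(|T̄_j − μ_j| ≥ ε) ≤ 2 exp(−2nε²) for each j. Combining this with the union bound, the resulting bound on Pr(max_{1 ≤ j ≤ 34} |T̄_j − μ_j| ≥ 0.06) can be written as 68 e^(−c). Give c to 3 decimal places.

10.771

Union bound over the 34 events: Pr(max_{1 ≤ j ≤ 34} |T̄_j − μ_j| ≥ 0.06) ≤ 34·2·exp(−2nε²) = 68 exp(−2·1496·0.06²).
So c = 2·1496·0.06² = 10.7712.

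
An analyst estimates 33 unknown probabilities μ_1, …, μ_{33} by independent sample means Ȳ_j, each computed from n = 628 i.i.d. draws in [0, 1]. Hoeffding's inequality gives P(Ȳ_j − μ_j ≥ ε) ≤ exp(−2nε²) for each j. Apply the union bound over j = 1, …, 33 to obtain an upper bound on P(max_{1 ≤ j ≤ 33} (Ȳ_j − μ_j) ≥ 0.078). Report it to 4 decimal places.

0.0158

Per-experiment Hoeffding bound: exp(−2·628·0.078²) = exp(−7.64150) = 0.00048011.
Union bound over 33 events: 33·0.00048011 = 0.01584.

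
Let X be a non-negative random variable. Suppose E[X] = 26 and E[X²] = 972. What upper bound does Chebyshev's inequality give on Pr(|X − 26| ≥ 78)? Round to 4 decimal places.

Var(X) = E[X²] − (E[X])² = 972 − 676 = 296.
Chebyshev's inequality: Pr(|X − μ| ≥ t) ≤ Var(X)/t² = 296/6084 = 0.0487.

0.0487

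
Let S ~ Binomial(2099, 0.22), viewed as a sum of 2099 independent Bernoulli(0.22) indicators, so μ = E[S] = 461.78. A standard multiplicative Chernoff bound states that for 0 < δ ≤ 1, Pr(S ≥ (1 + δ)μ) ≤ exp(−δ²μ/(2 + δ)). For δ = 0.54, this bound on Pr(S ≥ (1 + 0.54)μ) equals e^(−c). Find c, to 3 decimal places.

c = δ²μ/(2 + δ) = 0.54²·461.78/(2 + 0.54) = 53.0138.

53.014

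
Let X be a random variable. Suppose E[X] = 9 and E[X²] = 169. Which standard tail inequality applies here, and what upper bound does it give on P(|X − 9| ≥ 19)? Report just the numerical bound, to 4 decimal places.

0.2438

The first two moments determine the variance, so Chebyshev's inequality is the sharpest standard bound available.
Var(X) = E[X²] − (E[X])² = 169 − 81 = 88.
Chebyshev's inequality: P(|X − μ| ≥ t) ≤ Var(X)/t² = 88/361 = 0.2438.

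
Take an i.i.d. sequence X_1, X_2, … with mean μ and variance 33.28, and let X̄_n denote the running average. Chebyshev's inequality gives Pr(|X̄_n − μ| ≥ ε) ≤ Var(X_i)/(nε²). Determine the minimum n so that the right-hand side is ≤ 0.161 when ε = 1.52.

Require 33.28/(n·1.52²) ≤ 0.161, i.e. n ≥ 33.28/(0.161·1.52²) = 89.469.
The smallest integer n is 90.

90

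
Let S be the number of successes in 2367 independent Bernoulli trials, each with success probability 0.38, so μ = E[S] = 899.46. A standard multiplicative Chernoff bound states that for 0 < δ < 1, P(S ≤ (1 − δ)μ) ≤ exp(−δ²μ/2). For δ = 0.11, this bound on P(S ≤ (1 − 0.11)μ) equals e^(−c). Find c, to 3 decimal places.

5.442

c = δ²μ/2 = 0.11²·899.46/2 = 5.4417.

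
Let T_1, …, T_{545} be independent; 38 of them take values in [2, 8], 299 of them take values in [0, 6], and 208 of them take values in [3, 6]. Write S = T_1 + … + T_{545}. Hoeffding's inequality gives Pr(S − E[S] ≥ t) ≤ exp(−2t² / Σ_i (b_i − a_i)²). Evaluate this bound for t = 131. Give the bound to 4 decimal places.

0.0862

Σ(b_i − a_i)² = 38·6² + 299·6² + 208·3² = 14004.
Exponent = 2·131² / 14004 = 2.45087.
Bound = exp(−2.45087) = 0.08622.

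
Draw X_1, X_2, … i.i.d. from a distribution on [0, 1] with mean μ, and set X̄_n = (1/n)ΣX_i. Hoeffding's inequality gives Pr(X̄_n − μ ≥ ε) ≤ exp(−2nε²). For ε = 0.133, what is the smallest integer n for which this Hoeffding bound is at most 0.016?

Require exp(−2nε²) ≤ 0.016, i.e. 2nε² ≥ ln(1/0.016) = 4.135167.
So n ≥ 4.135167 / (2·0.133²) = 116.885.
The smallest integer n is 117.

117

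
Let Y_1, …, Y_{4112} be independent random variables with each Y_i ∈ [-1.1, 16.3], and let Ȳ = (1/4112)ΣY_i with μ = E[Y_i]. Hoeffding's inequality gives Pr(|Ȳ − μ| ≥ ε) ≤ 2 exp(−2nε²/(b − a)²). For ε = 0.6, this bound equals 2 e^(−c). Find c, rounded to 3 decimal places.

9.779

c = 2nε²/(b − a)² = 2·4112·0.6² / 17.4² = 9.7788.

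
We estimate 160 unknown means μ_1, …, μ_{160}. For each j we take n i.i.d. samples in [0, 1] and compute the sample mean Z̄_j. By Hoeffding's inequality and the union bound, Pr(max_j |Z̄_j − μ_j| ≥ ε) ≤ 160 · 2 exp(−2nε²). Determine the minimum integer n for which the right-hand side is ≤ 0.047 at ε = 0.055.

1459

Need 2·160·exp(−2nε²) ≤ 0.047, i.e. exp(−2nε²) ≤ 0.047/320.
So 2nε² ≥ ln(320/0.047) = 8.825929.
Hence n ≥ 8.825929/(2·0.055²) = 1458.831.
The smallest integer n is 1459.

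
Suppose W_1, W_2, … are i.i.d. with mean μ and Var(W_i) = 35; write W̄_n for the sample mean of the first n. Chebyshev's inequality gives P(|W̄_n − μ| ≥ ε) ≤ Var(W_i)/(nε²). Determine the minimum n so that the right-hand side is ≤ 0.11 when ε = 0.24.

Require 35/(n·0.24²) ≤ 0.11, i.e. n ≥ 35/(0.11·0.24²) = 5523.990.
The smallest integer n is 5524.

5524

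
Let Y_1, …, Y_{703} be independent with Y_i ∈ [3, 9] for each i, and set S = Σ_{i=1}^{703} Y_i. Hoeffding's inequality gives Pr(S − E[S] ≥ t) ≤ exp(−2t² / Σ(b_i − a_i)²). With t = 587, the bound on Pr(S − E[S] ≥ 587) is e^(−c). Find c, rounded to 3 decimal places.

Σ(b_i − a_i)² = 703·(6)² = 25308.
c = 2t²/25308 = 2·587²/25308 = 27.2300.

27.230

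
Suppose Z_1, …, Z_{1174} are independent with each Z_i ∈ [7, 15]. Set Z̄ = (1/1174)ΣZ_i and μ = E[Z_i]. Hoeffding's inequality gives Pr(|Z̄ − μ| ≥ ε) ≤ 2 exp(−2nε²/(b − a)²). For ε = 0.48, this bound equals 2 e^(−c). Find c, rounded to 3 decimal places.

8.453

c = 2nε²/(b − a)² = 2·1174·0.48² / 8² = 8.4528.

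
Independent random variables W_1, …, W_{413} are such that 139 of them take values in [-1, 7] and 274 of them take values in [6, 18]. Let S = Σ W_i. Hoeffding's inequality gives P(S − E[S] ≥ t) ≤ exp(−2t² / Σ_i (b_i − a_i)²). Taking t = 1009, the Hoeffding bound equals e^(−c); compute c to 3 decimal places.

42.111

Σ(b_i − a_i)² = 139·8² + 274·12² = 48352.
c = 2t² / 48352 = 2·1009² / 48352 = 42.1112.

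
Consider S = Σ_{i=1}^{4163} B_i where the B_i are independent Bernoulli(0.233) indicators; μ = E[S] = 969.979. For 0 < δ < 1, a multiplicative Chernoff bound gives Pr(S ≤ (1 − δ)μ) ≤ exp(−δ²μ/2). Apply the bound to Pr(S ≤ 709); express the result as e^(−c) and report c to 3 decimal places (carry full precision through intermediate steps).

Write 709 = (1 − δ)μ, so δ = 1 − 709/969.979 = 0.2690563…
Then the exponent is δ²μ/2 = (μ − 709)²/(2μ) = 35.109027.

35.109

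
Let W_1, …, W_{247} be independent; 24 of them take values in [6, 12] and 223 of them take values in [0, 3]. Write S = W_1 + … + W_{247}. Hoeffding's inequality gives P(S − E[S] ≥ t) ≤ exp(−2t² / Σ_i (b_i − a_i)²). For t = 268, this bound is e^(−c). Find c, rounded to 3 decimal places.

50.034

Σ(b_i − a_i)² = 24·6² + 223·3² = 2871.
c = 2t² / 2871 = 2·268² / 2871 = 50.0341.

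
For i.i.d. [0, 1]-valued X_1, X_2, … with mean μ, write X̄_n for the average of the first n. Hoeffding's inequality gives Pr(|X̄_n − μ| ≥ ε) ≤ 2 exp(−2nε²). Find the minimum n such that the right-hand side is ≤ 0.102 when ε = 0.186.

44

Require 2·exp(−2nε²) ≤ 0.102, i.e. 2nε² ≥ ln(2/0.102) = 2.975930.
So n ≥ 2.975930 / (2·0.186²) = 43.010.
The smallest integer n is 44.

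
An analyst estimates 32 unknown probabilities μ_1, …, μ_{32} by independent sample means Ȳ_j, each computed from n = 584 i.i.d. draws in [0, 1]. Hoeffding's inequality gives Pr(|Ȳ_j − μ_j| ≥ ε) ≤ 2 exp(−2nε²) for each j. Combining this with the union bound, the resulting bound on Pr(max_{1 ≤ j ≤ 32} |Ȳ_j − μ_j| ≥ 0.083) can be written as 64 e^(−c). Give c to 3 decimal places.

Union bound over the 32 events: Pr(max_{1 ≤ j ≤ 32} |Ȳ_j − μ_j| ≥ 0.083) ≤ 32·2·exp(−2nε²) = 64 exp(−2·584·0.083²).
So c = 2·584·0.083² = 8.0464.

8.046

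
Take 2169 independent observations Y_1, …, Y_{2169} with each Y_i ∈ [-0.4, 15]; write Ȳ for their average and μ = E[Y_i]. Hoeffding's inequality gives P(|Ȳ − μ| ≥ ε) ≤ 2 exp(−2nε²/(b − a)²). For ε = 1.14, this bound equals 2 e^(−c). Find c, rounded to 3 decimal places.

23.772

c = 2nε²/(b − a)² = 2·2169·1.14² / 15.4² = 23.7716.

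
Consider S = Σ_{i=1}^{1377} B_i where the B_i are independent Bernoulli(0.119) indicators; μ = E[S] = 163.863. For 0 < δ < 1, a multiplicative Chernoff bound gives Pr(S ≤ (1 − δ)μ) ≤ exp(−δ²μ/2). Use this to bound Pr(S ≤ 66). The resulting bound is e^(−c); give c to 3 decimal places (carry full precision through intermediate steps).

29.223

Write 66 = (1 − δ)μ, so δ = 1 − 66/163.863 = 0.5972245…
Then the exponent is δ²μ/2 = (μ − 66)²/(2μ) = 29.223091.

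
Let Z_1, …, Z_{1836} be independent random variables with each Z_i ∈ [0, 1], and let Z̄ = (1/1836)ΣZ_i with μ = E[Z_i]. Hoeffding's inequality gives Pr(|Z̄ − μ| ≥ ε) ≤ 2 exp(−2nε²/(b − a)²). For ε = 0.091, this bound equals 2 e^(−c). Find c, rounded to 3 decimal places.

c = 2nε²/(b − a)² = 2·1836·0.091² / 1² = 30.4078.

30.408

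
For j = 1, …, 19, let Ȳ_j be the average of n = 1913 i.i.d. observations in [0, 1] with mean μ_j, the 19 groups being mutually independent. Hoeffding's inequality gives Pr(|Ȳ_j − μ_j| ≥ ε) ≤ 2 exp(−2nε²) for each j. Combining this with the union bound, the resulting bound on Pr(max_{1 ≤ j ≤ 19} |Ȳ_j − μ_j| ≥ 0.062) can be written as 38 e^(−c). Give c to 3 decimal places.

Union bound over the 19 events: Pr(max_{1 ≤ j ≤ 19} |Ȳ_j − μ_j| ≥ 0.062) ≤ 19·2·exp(−2nε²) = 38 exp(−2·1913·0.062²).
So c = 2·1913·0.062² = 14.7071.

14.707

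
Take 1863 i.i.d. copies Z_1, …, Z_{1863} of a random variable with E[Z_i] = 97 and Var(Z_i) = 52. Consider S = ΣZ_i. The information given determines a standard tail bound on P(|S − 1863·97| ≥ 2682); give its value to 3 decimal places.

0.013

With mean and variance of each term known, Chebyshev's inequality bounds the deviation of the sum (or sample mean).
Var(S) = n·Var(Z_i) = 1863·52 = 96876.
Chebyshev: P(|S − 1863·97| ≥ 2682) ≤ Var(S)/2682² = 96876/7193124 = 0.0135.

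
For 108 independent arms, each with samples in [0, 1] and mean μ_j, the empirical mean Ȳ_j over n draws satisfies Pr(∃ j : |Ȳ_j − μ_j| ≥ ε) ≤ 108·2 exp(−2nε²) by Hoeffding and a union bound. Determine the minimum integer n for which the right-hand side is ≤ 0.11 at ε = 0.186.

110

Need 2·108·exp(−2nε²) ≤ 0.11, i.e. exp(−2nε²) ≤ 0.11/216.
So 2nε² ≥ ln(216/0.11) = 7.582553.
Hence n ≥ 7.582553/(2·0.186²) = 109.587.
The smallest integer n is 110.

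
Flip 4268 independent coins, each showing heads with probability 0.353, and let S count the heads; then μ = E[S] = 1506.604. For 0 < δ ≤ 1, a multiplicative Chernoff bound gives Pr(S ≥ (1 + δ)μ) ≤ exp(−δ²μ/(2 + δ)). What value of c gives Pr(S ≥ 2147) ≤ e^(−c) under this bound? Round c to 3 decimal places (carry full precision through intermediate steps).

Write 2147 = (1 + δ)μ, so δ = 2147/1506.604 − 1 = 0.4250593…
Then the exponent is δ²μ/(2 + δ) = (2147 − μ)² / (μ·(2 + δ)) = 112.247260.

112.247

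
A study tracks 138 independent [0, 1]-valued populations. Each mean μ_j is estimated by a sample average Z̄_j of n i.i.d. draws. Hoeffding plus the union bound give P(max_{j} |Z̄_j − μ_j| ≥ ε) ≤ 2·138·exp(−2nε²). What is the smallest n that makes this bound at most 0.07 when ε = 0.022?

8554

Need 2·138·exp(−2nε²) ≤ 0.07, i.e. exp(−2nε²) ≤ 0.07/276.
So 2nε² ≥ ln(276/0.07) = 8.279661.
Hence n ≥ 8.279661/(2·0.022²) = 8553.369.
The smallest integer n is 8554.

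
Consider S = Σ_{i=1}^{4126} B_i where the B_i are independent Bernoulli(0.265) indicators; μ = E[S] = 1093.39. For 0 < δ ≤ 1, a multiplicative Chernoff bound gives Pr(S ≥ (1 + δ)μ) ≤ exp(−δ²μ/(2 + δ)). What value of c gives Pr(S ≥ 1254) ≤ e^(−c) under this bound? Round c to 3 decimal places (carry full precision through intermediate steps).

10.989

Write 1254 = (1 + δ)μ, so δ = 1254/1093.39 − 1 = 0.1468918…
Then the exponent is δ²μ/(2 + δ) = (1254 − μ)² / (μ·(2 + δ)) = 10.989044.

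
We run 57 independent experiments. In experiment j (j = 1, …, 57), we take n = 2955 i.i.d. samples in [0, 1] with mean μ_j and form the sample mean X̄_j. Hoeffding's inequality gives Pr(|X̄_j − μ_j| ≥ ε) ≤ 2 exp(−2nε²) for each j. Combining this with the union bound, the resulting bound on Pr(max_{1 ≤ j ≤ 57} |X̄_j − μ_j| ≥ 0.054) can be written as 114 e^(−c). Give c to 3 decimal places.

17.234

Union bound over the 57 events: Pr(max_{1 ≤ j ≤ 57} |X̄_j − μ_j| ≥ 0.054) ≤ 57·2·exp(−2nε²) = 114 exp(−2·2955·0.054²).
So c = 2·2955·0.054² = 17.2336.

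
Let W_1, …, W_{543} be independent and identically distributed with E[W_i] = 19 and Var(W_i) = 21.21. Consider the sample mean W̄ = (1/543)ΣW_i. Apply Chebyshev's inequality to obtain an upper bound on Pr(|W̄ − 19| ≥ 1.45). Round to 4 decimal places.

0.0186

Var(W̄) = Var(W_i)/n = 21.21/543 = 0.039061.
Chebyshev: Pr(|W̄ − 19| ≥ 1.45) ≤ Var(W̄)/(1.45)² = 21.21/(543·1.45²) = 0.0186.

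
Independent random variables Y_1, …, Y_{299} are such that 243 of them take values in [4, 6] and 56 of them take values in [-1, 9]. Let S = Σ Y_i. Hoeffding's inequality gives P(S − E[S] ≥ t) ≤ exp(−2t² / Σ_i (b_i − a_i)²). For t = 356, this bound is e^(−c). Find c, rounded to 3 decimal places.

Σ(b_i − a_i)² = 243·2² + 56·10² = 6572.
c = 2t² / 6572 = 2·356² / 6572 = 38.5685.

38.568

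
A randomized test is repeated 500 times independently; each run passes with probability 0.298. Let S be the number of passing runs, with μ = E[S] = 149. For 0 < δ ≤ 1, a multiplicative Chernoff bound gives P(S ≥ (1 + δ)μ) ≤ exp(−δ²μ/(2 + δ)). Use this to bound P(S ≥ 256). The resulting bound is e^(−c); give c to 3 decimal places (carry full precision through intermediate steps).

28.269

Write 256 = (1 + δ)μ, so δ = 256/149 − 1 = 0.7181208…
Then the exponent is δ²μ/(2 + δ) = (256 − μ)² / (μ·(2 + δ)) = 28.269136.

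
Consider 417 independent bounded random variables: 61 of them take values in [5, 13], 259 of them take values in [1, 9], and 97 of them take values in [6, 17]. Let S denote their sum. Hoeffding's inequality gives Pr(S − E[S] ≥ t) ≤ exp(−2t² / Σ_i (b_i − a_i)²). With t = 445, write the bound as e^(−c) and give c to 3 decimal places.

Σ(b_i − a_i)² = 61·8² + 259·8² + 97·11² = 32217.
c = 2t² / 32217 = 2·445² / 32217 = 12.2932.

12.293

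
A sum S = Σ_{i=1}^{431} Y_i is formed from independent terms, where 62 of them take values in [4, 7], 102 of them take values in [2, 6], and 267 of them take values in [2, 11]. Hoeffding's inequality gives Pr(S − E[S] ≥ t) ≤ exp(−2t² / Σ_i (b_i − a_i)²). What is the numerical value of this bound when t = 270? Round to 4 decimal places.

0.0022

Σ(b_i − a_i)² = 62·3² + 102·4² + 267·9² = 23817.
Exponent = 2·270² / 23817 = 6.12168.
Bound = exp(−6.12168) = 0.00219.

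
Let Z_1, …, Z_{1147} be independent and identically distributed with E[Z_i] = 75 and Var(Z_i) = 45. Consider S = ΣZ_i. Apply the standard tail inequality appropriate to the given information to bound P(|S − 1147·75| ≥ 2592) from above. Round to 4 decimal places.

0.0077

With mean and variance of each term known, Chebyshev's inequality bounds the deviation of the sum (or sample mean).
Var(S) = n·Var(Z_i) = 1147·45 = 51615.
Chebyshev: P(|S − 1147·75| ≥ 2592) ≤ Var(S)/2592² = 51615/6718464 = 0.0077.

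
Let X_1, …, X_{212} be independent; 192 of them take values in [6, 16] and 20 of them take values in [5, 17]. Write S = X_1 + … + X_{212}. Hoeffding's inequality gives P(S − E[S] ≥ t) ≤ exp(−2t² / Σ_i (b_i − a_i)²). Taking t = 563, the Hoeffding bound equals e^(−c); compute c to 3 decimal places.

Σ(b_i − a_i)² = 192·10² + 20·12² = 22080.
c = 2t² / 22080 = 2·563² / 22080 = 28.7110.

28.711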